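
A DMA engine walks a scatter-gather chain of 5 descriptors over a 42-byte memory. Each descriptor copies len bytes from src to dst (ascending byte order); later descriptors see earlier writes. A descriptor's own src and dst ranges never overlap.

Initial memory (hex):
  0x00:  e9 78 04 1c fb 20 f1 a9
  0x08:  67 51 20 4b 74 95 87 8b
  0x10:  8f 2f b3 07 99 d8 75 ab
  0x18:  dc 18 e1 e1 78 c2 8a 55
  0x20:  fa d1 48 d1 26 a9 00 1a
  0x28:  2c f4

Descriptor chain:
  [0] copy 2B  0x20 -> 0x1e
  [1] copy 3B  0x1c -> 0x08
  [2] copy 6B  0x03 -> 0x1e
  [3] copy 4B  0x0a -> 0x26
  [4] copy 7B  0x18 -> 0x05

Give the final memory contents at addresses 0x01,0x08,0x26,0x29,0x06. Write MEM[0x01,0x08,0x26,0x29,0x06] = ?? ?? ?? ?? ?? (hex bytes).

MEM[0x01,0x08,0x26,0x29,0x06] = 78 e1 fa 95 18

[0] 0x20->0x1e len=2 : fa d1
[1] 0x1c->0x08 len=3 : 78 c2 fa
[2] 0x03->0x1e len=6 : 1c fb 20 f1 a9 78
[3] 0x0a->0x26 len=4 : fa 4b 74 95
[4] 0x18->0x05 len=7 : dc 18 e1 e1 78 c2 1c
query mem[0x01]=0x78, mem[0x08]=0xe1, mem[0x26]=0xfa, mem[0x29]=0x95, mem[0x06]=0x18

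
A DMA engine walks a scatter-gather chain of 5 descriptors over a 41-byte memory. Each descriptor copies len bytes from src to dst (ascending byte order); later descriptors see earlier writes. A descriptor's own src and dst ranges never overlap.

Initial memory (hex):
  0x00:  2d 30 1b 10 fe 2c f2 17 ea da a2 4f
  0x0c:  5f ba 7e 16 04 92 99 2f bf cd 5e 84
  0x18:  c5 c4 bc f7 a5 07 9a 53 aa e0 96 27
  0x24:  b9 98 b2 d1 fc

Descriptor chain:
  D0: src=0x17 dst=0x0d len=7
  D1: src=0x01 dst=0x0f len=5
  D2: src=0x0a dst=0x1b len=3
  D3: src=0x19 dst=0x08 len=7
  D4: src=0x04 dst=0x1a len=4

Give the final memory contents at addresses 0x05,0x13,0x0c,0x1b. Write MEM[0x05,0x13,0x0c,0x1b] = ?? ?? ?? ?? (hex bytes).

[0] 0x17->0x0d len=7 : 84 c5 c4 bc f7 a5 07
[1] 0x01->0x0f len=5 : 30 1b 10 fe 2c
[2] 0x0a->0x1b len=3 : a2 4f 5f
[3] 0x19->0x08 len=7 : c4 bc a2 4f 5f 9a 53
[4] 0x04->0x1a len=4 : fe 2c f2 17
query mem[0x05]=0x2c, mem[0x13]=0x2c, mem[0x0c]=0x5f, mem[0x1b]=0x2c

MEM[0x05,0x13,0x0c,0x1b] = 2c 2c 5f 2c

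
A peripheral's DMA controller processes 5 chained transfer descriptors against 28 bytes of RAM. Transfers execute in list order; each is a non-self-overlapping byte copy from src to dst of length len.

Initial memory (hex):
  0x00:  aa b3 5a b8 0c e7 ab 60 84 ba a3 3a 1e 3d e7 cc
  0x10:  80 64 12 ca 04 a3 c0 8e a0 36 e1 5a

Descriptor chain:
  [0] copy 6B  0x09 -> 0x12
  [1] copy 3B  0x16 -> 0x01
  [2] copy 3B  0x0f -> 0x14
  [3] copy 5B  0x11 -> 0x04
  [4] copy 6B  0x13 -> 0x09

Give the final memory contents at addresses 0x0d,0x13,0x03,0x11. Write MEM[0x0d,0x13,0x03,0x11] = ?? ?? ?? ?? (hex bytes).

MEM[0x0d,0x13,0x03,0x11] = e7 a3 a0 64

[0] 0x09->0x12 len=6 : ba a3 3a 1e 3d e7
[1] 0x16->0x01 len=3 : 3d e7 a0
[2] 0x0f->0x14 len=3 : cc 80 64
[3] 0x11->0x04 len=5 : 64 ba a3 cc 80
[4] 0x13->0x09 len=6 : a3 cc 80 64 e7 a0
query mem[0x0d]=0xe7, mem[0x13]=0xa3, mem[0x03]=0xa0, mem[0x11]=0x64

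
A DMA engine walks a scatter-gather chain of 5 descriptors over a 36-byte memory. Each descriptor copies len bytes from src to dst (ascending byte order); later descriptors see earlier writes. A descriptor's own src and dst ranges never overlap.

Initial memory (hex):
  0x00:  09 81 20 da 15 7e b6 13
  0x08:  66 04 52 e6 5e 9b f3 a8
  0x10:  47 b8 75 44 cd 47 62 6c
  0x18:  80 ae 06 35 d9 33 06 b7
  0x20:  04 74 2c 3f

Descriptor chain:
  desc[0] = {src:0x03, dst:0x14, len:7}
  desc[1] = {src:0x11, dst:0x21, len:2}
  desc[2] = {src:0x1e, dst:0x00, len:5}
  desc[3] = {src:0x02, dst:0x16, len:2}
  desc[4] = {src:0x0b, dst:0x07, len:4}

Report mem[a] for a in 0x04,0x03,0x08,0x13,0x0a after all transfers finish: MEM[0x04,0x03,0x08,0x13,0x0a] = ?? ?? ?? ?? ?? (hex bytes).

MEM[0x04,0x03,0x08,0x13,0x0a] = 75 b8 5e 44 f3

#0 dst[0x14+7] := {0xda,0x15,0x7e,0xb6,0x13,0x66,0x04}
#1 dst[0x21+2] := {0xb8,0x75}
#2 dst[0x00+5] := {0x06,0xb7,0x04,0xb8,0x75}
#3 dst[0x16+2] := {0x04,0xb8}
#4 dst[0x07+4] := {0xe6,0x5e,0x9b,0xf3}
query mem[0x04]=0x75, mem[0x03]=0xb8, mem[0x08]=0x5e, mem[0x13]=0x44, mem[0x0a]=0xf3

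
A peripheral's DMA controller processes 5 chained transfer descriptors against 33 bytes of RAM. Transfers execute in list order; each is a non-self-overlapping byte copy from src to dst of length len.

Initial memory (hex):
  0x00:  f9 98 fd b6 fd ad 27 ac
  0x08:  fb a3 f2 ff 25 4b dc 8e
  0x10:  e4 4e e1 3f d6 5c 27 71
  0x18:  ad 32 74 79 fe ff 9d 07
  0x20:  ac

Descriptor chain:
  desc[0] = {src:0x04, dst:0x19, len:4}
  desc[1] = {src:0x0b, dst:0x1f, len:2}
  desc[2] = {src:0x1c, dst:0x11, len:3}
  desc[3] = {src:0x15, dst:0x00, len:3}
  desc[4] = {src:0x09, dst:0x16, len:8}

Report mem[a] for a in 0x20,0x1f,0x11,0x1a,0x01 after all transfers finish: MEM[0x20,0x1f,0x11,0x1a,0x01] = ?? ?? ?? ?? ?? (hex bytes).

D0: mem[0x19..0x1c] <- [fd ad 27 ac]
D1: mem[0x1f..0x20] <- [ff 25]
D2: mem[0x11..0x13] <- [ac ff 9d]
D3: mem[0x00..0x02] <- [5c 27 71]
D4: mem[0x16..0x1d] <- [a3 f2 ff 25 4b dc 8e e4]
query mem[0x20]=0x25, mem[0x1f]=0xff, mem[0x11]=0xac, mem[0x1a]=0x4b, mem[0x01]=0x27

MEM[0x20,0x1f,0x11,0x1a,0x01] = 25 ff ac 4b 27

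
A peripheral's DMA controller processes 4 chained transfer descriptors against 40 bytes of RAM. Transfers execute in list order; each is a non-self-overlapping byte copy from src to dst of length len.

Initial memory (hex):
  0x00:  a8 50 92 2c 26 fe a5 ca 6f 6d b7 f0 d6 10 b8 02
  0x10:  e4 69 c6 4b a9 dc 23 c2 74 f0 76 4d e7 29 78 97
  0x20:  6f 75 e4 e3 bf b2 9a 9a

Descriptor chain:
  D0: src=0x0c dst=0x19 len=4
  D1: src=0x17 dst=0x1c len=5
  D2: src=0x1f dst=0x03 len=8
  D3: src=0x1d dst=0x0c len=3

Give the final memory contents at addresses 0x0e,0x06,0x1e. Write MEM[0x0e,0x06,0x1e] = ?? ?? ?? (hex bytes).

MEM[0x0e,0x06,0x1e] = 10 e4 d6

  after D0: wrote 4B at 0x19 = d610b802
  after D1: wrote 5B at 0x1c = c274d610b8
  after D2: wrote 8B at 0x03 = 10b875e4e3bfb29a
  after D3: wrote 3B at 0x0c = 74d610
query mem[0x0e]=0x10, mem[0x06]=0xe4, mem[0x1e]=0xd6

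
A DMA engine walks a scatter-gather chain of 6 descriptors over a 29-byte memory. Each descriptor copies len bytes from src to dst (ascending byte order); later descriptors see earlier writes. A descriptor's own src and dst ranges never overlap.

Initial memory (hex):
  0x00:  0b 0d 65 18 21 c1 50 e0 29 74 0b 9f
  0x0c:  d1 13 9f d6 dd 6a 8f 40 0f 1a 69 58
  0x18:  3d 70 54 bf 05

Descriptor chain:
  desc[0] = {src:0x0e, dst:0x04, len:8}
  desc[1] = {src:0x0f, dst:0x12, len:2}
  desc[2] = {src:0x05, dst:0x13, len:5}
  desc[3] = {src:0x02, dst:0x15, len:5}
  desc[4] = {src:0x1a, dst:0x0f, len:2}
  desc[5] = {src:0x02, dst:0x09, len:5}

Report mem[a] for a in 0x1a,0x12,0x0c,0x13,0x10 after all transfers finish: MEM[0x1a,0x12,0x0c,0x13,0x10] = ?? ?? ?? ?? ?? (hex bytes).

  after D0: wrote 8B at 0x04 = 9fd6dd6a8f400f1a
  after D1: wrote 2B at 0x12 = d6dd
  after D2: wrote 5B at 0x13 = d6dd6a8f40
  after D3: wrote 5B at 0x15 = 65189fd6dd
  after D4: wrote 2B at 0x0f = 54bf
  after D5: wrote 5B at 0x09 = 65189fd6dd
query mem[0x1a]=0x54, mem[0x12]=0xd6, mem[0x0c]=0xd6, mem[0x13]=0xd6, mem[0x10]=0xbf

MEM[0x1a,0x12,0x0c,0x13,0x10] = 54 d6 d6 d6 bf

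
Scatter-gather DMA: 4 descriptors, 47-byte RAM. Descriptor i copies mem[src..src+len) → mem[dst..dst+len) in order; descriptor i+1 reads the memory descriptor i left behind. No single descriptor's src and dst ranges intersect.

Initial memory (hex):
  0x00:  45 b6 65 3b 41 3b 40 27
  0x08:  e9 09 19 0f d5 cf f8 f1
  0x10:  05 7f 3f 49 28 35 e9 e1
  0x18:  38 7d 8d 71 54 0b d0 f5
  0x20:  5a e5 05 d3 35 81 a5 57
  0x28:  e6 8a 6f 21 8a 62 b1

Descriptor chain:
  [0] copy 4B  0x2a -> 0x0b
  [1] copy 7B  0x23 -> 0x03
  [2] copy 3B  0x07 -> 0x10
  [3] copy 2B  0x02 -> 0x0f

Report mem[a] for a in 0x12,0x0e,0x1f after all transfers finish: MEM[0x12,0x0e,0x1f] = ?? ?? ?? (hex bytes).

MEM[0x12,0x0e,0x1f] = 8a 62 f5

#0 dst[0x0b+4] := {0x6f,0x21,0x8a,0x62}
#1 dst[0x03+7] := {0xd3,0x35,0x81,0xa5,0x57,0xe6,0x8a}
#2 dst[0x10+3] := {0x57,0xe6,0x8a}
#3 dst[0x0f+2] := {0x65,0xd3}
query mem[0x12]=0x8a, mem[0x0e]=0x62, mem[0x1f]=0xf5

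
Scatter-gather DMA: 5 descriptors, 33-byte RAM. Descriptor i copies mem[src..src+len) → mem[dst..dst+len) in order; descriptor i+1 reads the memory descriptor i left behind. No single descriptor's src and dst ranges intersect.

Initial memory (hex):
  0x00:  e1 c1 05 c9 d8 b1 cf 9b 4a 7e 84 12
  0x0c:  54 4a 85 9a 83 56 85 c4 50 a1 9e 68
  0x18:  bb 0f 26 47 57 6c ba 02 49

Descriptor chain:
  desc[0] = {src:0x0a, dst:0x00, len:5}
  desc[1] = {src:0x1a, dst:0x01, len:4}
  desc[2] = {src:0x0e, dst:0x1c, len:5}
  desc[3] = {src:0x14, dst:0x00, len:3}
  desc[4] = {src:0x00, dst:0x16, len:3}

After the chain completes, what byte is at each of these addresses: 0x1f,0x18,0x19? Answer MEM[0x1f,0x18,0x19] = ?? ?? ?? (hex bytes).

D0: mem[0x00..0x04] <- [84 12 54 4a 85]
D1: mem[0x01..0x04] <- [26 47 57 6c]
D2: mem[0x1c..0x20] <- [85 9a 83 56 85]
D3: mem[0x00..0x02] <- [50 a1 9e]
D4: mem[0x16..0x18] <- [50 a1 9e]
query mem[0x1f]=0x56, mem[0x18]=0x9e, mem[0x19]=0x0f

MEM[0x1f,0x18,0x19] = 56 9e 0f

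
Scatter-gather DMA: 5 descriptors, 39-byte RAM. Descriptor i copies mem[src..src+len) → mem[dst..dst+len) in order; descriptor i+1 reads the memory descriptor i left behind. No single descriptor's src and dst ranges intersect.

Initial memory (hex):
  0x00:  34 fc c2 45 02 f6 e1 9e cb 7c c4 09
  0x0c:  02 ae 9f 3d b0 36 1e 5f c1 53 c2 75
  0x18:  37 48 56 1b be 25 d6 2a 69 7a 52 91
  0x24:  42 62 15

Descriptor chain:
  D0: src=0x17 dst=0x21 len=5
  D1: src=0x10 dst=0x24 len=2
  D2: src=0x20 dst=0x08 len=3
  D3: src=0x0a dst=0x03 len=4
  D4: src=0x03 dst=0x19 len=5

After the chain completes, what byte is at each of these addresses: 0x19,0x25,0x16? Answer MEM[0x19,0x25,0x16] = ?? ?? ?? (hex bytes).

MEM[0x19,0x25,0x16] = 37 36 c2

D0: mem[0x21..0x25] <- [75 37 48 56 1b]
D1: mem[0x24..0x25] <- [b0 36]
D2: mem[0x08..0x0a] <- [69 75 37]
D3: mem[0x03..0x06] <- [37 09 02 ae]
D4: mem[0x19..0x1d] <- [37 09 02 ae 9e]
query mem[0x19]=0x37, mem[0x25]=0x36, mem[0x16]=0xc2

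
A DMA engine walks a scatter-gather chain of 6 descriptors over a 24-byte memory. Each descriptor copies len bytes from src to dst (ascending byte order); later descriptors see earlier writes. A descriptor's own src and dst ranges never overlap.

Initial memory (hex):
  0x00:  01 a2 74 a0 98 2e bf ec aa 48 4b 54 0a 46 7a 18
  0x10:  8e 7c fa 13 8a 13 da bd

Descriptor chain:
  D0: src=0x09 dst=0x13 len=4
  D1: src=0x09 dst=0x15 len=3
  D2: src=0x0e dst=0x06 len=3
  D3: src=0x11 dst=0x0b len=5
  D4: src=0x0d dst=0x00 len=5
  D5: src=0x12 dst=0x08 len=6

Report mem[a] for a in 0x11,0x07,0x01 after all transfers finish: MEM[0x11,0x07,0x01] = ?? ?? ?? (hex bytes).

  after D0: wrote 4B at 0x13 = 484b540a
  after D1: wrote 3B at 0x15 = 484b54
  after D2: wrote 3B at 0x06 = 7a188e
  after D3: wrote 5B at 0x0b = 7cfa484b48
  after D4: wrote 5B at 0x00 = 484b488e7c
  after D5: wrote 6B at 0x08 = fa484b484b54
query mem[0x11]=0x7c, mem[0x07]=0x18, mem[0x01]=0x4b

MEM[0x11,0x07,0x01] = 7c 18 4b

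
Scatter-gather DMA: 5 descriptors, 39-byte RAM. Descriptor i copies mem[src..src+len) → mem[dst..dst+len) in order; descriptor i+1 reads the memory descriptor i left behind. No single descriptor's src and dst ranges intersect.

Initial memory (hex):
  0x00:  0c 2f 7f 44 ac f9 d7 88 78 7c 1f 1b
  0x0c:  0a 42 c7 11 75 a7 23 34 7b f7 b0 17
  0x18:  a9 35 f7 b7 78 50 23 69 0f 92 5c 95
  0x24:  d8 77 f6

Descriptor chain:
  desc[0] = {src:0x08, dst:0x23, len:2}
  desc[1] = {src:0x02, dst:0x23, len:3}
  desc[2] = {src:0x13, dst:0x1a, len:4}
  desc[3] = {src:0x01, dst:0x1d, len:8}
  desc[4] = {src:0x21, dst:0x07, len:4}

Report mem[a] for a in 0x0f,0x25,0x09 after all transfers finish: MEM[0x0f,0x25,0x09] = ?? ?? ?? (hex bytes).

  after D0: wrote 2B at 0x23 = 787c
  after D1: wrote 3B at 0x23 = 7f44ac
  after D2: wrote 4B at 0x1a = 347bf7b0
  after D3: wrote 8B at 0x1d = 2f7f44acf9d78878
  after D4: wrote 4B at 0x07 = f9d78878
query mem[0x0f]=0x11, mem[0x25]=0xac, mem[0x09]=0x88

MEM[0x0f,0x25,0x09] = 11 ac 88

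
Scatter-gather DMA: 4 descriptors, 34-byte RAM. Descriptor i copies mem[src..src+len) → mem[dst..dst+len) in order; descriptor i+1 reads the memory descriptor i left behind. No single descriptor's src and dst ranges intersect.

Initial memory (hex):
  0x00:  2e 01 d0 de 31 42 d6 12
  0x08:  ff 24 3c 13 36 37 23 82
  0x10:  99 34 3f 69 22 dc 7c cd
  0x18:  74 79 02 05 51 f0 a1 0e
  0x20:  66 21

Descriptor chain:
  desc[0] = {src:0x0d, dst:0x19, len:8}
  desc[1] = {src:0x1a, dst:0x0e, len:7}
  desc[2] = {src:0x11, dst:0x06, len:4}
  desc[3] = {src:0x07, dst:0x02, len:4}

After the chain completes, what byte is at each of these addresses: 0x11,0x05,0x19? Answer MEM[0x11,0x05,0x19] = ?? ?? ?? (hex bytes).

MEM[0x11,0x05,0x19] = 34 3c 37

D0: mem[0x19..0x20] <- [37 23 82 99 34 3f 69 22]
D1: mem[0x0e..0x14] <- [23 82 99 34 3f 69 22]
D2: mem[0x06..0x09] <- [34 3f 69 22]
D3: mem[0x02..0x05] <- [3f 69 22 3c]
query mem[0x11]=0x34, mem[0x05]=0x3c, mem[0x19]=0x37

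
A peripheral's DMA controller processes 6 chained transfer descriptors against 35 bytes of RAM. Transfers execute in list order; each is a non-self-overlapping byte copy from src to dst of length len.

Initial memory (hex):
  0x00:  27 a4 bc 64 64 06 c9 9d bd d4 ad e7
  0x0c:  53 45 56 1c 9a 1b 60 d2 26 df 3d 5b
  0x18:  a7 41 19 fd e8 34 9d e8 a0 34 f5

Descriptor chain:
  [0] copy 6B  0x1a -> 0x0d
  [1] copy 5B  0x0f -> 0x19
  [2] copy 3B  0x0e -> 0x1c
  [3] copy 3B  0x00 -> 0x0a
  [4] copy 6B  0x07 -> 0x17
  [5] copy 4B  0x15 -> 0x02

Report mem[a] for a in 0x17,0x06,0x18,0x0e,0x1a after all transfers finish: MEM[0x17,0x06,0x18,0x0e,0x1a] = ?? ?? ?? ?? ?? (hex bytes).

MEM[0x17,0x06,0x18,0x0e,0x1a] = 9d c9 bd fd 27

[0] 0x1a->0x0d len=6 : 19 fd e8 34 9d e8
[1] 0x0f->0x19 len=5 : e8 34 9d e8 d2
[2] 0x0e->0x1c len=3 : fd e8 34
[3] 0x00->0x0a len=3 : 27 a4 bc
[4] 0x07->0x17 len=6 : 9d bd d4 27 a4 bc
[5] 0x15->0x02 len=4 : df 3d 9d bd
query mem[0x17]=0x9d, mem[0x06]=0xc9, mem[0x18]=0xbd, mem[0x0e]=0xfd, mem[0x1a]=0x27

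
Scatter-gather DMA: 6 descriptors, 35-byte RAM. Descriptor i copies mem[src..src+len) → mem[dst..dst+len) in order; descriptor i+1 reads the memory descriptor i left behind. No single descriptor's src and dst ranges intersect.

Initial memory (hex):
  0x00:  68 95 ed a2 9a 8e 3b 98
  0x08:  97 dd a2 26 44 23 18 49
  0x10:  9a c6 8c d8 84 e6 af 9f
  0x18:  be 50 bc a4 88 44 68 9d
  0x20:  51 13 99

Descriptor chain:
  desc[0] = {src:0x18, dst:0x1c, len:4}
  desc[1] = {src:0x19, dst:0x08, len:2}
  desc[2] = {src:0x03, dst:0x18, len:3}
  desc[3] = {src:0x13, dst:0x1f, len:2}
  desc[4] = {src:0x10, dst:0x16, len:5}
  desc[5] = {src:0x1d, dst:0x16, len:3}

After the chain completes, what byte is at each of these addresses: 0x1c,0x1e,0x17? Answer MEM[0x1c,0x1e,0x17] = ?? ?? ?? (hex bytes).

MEM[0x1c,0x1e,0x17] = be bc bc

[0] 0x18->0x1c len=4 : be 50 bc a4
[1] 0x19->0x08 len=2 : 50 bc
[2] 0x03->0x18 len=3 : a2 9a 8e
[3] 0x13->0x1f len=2 : d8 84
[4] 0x10->0x16 len=5 : 9a c6 8c d8 84
[5] 0x1d->0x16 len=3 : 50 bc d8
query mem[0x1c]=0xbe, mem[0x1e]=0xbc, mem[0x17]=0xbc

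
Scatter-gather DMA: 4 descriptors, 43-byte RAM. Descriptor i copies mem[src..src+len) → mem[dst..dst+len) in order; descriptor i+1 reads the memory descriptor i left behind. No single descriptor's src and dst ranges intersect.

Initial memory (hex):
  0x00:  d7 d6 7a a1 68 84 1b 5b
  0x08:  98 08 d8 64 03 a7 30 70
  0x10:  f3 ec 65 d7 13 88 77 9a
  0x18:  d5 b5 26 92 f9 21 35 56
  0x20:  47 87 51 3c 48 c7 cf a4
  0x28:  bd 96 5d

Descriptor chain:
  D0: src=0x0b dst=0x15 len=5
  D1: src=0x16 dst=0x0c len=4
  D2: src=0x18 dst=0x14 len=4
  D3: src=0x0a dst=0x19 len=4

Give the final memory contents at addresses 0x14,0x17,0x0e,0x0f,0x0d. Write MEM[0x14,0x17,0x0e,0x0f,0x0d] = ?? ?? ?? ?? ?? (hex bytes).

MEM[0x14,0x17,0x0e,0x0f,0x0d] = 30 92 30 70 a7

#0 dst[0x15+5] := {0x64,0x03,0xa7,0x30,0x70}
#1 dst[0x0c+4] := {0x03,0xa7,0x30,0x70}
#2 dst[0x14+4] := {0x30,0x70,0x26,0x92}
#3 dst[0x19+4] := {0xd8,0x64,0x03,0xa7}
query mem[0x14]=0x30, mem[0x17]=0x92, mem[0x0e]=0x30, mem[0x0f]=0x70, mem[0x0d]=0xa7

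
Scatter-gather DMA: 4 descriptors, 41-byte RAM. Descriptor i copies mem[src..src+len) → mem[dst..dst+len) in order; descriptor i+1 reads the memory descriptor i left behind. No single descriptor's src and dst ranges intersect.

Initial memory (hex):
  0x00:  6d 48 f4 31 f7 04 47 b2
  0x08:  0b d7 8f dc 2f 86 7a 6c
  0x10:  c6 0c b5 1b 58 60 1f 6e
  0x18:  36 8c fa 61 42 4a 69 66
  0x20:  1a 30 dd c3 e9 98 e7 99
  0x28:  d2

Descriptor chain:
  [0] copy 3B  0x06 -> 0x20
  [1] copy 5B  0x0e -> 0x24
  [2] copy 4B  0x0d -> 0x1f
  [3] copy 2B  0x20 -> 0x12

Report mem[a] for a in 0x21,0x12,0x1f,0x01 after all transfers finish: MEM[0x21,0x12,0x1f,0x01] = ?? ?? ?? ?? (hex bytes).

MEM[0x21,0x12,0x1f,0x01] = 6c 7a 86 48

D0: mem[0x20..0x22] <- [47 b2 0b]
D1: mem[0x24..0x28] <- [7a 6c c6 0c b5]
D2: mem[0x1f..0x22] <- [86 7a 6c c6]
D3: mem[0x12..0x13] <- [7a 6c]
query mem[0x21]=0x6c, mem[0x12]=0x7a, mem[0x1f]=0x86, mem[0x01]=0x48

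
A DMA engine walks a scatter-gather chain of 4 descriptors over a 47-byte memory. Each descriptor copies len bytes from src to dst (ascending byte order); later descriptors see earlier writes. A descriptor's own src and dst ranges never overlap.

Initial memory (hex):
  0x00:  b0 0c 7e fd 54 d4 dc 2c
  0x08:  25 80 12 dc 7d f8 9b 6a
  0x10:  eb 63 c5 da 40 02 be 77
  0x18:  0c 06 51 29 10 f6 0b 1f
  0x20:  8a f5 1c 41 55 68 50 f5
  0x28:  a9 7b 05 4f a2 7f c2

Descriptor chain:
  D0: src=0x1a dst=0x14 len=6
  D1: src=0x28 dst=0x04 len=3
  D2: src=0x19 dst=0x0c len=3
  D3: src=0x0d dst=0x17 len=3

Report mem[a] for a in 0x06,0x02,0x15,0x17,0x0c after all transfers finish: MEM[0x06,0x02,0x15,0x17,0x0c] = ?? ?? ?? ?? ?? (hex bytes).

MEM[0x06,0x02,0x15,0x17,0x0c] = 05 7e 29 51 1f

  after D0: wrote 6B at 0x14 = 512910f60b1f
  after D1: wrote 3B at 0x04 = a97b05
  after D2: wrote 3B at 0x0c = 1f5129
  after D3: wrote 3B at 0x17 = 51296a
query mem[0x06]=0x05, mem[0x02]=0x7e, mem[0x15]=0x29, mem[0x17]=0x51, mem[0x0c]=0x1f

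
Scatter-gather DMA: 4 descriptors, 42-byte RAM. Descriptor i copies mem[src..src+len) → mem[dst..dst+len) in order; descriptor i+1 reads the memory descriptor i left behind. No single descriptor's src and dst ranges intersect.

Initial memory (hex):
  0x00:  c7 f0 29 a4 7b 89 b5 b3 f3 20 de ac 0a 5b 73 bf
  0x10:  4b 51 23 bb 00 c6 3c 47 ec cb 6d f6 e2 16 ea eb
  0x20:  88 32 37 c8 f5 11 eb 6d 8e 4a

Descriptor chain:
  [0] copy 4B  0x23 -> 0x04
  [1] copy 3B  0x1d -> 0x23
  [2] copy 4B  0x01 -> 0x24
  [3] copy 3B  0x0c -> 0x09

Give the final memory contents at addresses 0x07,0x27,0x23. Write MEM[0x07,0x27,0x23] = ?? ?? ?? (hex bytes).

MEM[0x07,0x27,0x23] = eb c8 16

D0: mem[0x04..0x07] <- [c8 f5 11 eb]
D1: mem[0x23..0x25] <- [16 ea eb]
D2: mem[0x24..0x27] <- [f0 29 a4 c8]
D3: mem[0x09..0x0b] <- [0a 5b 73]
query mem[0x07]=0xeb, mem[0x27]=0xc8, mem[0x23]=0x16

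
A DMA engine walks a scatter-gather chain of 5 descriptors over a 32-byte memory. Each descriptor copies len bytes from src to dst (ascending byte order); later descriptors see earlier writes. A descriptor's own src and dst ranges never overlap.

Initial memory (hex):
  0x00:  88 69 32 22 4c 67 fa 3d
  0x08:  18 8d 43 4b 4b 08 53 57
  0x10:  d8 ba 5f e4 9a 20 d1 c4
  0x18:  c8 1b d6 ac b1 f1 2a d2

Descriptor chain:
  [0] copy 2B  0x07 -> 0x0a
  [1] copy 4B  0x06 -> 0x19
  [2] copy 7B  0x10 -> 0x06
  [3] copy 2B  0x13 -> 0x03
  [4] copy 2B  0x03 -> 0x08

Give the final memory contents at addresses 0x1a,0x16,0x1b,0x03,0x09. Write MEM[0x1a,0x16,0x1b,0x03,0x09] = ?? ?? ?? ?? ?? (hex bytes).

MEM[0x1a,0x16,0x1b,0x03,0x09] = 3d d1 18 e4 9a

D0: mem[0x0a..0x0b] <- [3d 18]
D1: mem[0x19..0x1c] <- [fa 3d 18 8d]
D2: mem[0x06..0x0c] <- [d8 ba 5f e4 9a 20 d1]
D3: mem[0x03..0x04] <- [e4 9a]
D4: mem[0x08..0x09] <- [e4 9a]
query mem[0x1a]=0x3d, mem[0x16]=0xd1, mem[0x1b]=0x18, mem[0x03]=0xe4, mem[0x09]=0x9a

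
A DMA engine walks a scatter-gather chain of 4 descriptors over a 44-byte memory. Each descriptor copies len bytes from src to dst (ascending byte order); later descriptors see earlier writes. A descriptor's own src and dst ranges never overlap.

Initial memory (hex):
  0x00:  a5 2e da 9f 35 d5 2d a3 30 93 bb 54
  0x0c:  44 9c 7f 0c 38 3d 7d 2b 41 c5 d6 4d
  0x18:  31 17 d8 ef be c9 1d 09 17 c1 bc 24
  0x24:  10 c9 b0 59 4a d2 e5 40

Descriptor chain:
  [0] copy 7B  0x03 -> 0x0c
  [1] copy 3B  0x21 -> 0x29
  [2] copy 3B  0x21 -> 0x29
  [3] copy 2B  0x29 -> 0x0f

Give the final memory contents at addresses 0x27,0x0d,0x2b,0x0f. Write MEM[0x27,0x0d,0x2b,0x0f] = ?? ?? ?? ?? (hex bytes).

  after D0: wrote 7B at 0x0c = 9f35d52da33093
  after D1: wrote 3B at 0x29 = c1bc24
  after D2: wrote 3B at 0x29 = c1bc24
  after D3: wrote 2B at 0x0f = c1bc
query mem[0x27]=0x59, mem[0x0d]=0x35, mem[0x2b]=0x24, mem[0x0f]=0xc1

MEM[0x27,0x0d,0x2b,0x0f] = 59 35 24 c1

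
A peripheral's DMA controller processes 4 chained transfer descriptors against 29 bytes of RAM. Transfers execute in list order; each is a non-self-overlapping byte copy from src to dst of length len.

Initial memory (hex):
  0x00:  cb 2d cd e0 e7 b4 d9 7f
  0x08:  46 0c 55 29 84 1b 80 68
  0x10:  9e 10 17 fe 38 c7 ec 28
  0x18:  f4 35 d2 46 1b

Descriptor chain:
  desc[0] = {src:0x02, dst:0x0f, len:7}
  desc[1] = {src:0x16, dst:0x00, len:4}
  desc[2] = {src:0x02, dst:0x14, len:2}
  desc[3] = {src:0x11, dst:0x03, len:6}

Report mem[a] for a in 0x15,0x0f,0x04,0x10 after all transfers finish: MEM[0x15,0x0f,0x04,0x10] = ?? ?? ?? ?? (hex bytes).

MEM[0x15,0x0f,0x04,0x10] = 35 cd b4 e0

#0 dst[0x0f+7] := {0xcd,0xe0,0xe7,0xb4,0xd9,0x7f,0x46}
#1 dst[0x00+4] := {0xec,0x28,0xf4,0x35}
#2 dst[0x14+2] := {0xf4,0x35}
#3 dst[0x03+6] := {0xe7,0xb4,0xd9,0xf4,0x35,0xec}
query mem[0x15]=0x35, mem[0x0f]=0xcd, mem[0x04]=0xb4, mem[0x10]=0xe0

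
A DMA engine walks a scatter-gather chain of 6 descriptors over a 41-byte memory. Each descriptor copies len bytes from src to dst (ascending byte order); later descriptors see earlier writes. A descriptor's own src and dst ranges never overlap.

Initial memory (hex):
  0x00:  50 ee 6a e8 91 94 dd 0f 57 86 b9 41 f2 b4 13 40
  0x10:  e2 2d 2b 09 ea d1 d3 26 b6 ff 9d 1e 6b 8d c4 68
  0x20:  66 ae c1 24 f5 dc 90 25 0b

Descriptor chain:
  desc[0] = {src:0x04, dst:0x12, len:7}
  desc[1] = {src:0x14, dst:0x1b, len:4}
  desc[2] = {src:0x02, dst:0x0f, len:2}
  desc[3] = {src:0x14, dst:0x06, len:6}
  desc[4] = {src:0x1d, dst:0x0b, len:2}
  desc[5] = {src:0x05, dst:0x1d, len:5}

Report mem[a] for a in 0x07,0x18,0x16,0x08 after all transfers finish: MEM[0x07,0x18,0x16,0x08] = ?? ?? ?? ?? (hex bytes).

#0 dst[0x12+7] := {0x91,0x94,0xdd,0x0f,0x57,0x86,0xb9}
#1 dst[0x1b+4] := {0xdd,0x0f,0x57,0x86}
#2 dst[0x0f+2] := {0x6a,0xe8}
#3 dst[0x06+6] := {0xdd,0x0f,0x57,0x86,0xb9,0xff}
#4 dst[0x0b+2] := {0x57,0x86}
#5 dst[0x1d+5] := {0x94,0xdd,0x0f,0x57,0x86}
query mem[0x07]=0x0f, mem[0x18]=0xb9, mem[0x16]=0x57, mem[0x08]=0x57

MEM[0x07,0x18,0x16,0x08] = 0f b9 57 57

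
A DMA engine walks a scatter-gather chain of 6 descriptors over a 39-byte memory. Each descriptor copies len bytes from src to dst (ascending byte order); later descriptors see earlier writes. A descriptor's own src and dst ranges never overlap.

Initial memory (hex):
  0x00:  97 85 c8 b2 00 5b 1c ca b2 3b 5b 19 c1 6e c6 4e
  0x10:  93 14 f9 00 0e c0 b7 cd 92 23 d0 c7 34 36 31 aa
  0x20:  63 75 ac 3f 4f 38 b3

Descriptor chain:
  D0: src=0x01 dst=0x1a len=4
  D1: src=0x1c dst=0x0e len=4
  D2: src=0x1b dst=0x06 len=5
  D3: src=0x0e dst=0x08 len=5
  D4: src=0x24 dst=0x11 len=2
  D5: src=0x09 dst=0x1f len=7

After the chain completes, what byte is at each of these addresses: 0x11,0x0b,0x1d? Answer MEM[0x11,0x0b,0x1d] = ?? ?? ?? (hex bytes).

[0] 0x01->0x1a len=4 : 85 c8 b2 00
[1] 0x1c->0x0e len=4 : b2 00 31 aa
[2] 0x1b->0x06 len=5 : c8 b2 00 31 aa
[3] 0x0e->0x08 len=5 : b2 00 31 aa f9
[4] 0x24->0x11 len=2 : 4f 38
[5] 0x09->0x1f len=7 : 00 31 aa f9 6e b2 00
query mem[0x11]=0x4f, mem[0x0b]=0xaa, mem[0x1d]=0x00

MEM[0x11,0x0b,0x1d] = 4f aa 00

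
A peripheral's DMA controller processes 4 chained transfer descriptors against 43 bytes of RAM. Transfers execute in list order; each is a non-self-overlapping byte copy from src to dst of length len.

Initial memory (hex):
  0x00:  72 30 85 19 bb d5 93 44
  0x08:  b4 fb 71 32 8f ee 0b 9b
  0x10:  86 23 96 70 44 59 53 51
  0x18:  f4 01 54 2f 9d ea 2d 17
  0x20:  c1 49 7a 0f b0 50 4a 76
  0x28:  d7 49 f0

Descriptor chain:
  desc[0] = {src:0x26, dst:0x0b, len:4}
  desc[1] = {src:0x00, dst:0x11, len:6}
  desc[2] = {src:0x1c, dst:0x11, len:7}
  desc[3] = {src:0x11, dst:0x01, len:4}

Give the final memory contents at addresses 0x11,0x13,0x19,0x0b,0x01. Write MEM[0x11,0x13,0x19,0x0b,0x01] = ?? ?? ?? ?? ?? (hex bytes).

MEM[0x11,0x13,0x19,0x0b,0x01] = 9d 2d 01 4a 9d

[0] 0x26->0x0b len=4 : 4a 76 d7 49
[1] 0x00->0x11 len=6 : 72 30 85 19 bb d5
[2] 0x1c->0x11 len=7 : 9d ea 2d 17 c1 49 7a
[3] 0x11->0x01 len=4 : 9d ea 2d 17
query mem[0x11]=0x9d, mem[0x13]=0x2d, mem[0x19]=0x01, mem[0x0b]=0x4a, mem[0x01]=0x9d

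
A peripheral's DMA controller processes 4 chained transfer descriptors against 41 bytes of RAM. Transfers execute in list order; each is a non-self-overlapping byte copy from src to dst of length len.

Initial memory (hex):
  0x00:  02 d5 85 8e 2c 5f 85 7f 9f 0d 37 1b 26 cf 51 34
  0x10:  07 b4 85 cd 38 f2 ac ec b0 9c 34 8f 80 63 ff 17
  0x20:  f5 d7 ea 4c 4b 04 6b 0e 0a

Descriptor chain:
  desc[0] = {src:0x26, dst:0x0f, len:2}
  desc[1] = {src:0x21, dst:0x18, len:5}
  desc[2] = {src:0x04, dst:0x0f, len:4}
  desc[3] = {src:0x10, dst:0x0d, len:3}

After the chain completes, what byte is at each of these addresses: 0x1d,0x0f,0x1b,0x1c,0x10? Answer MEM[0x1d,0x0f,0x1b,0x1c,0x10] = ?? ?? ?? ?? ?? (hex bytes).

#0 dst[0x0f+2] := {0x6b,0x0e}
#1 dst[0x18+5] := {0xd7,0xea,0x4c,0x4b,0x04}
#2 dst[0x0f+4] := {0x2c,0x5f,0x85,0x7f}
#3 dst[0x0d+3] := {0x5f,0x85,0x7f}
query mem[0x1d]=0x63, mem[0x0f]=0x7f, mem[0x1b]=0x4b, mem[0x1c]=0x04, mem[0x10]=0x5f

MEM[0x1d,0x0f,0x1b,0x1c,0x10] = 63 7f 4b 04 5f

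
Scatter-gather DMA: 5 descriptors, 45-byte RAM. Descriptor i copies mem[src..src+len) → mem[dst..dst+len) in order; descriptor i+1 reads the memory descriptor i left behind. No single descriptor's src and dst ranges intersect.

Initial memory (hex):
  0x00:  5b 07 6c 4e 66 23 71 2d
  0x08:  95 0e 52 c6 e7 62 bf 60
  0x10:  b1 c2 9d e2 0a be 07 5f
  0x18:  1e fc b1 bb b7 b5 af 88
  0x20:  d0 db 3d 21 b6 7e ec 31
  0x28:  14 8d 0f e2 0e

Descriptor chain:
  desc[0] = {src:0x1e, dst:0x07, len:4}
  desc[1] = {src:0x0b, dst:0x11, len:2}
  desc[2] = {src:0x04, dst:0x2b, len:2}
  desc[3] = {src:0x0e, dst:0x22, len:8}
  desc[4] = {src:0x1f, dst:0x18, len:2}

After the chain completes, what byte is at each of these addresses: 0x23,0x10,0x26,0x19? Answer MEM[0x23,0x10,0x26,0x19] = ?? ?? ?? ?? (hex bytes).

MEM[0x23,0x10,0x26,0x19] = 60 b1 e7 d0

#0 dst[0x07+4] := {0xaf,0x88,0xd0,0xdb}
#1 dst[0x11+2] := {0xc6,0xe7}
#2 dst[0x2b+2] := {0x66,0x23}
#3 dst[0x22+8] := {0xbf,0x60,0xb1,0xc6,0xe7,0xe2,0x0a,0xbe}
#4 dst[0x18+2] := {0x88,0xd0}
query mem[0x23]=0x60, mem[0x10]=0xb1, mem[0x26]=0xe7, mem[0x19]=0xd0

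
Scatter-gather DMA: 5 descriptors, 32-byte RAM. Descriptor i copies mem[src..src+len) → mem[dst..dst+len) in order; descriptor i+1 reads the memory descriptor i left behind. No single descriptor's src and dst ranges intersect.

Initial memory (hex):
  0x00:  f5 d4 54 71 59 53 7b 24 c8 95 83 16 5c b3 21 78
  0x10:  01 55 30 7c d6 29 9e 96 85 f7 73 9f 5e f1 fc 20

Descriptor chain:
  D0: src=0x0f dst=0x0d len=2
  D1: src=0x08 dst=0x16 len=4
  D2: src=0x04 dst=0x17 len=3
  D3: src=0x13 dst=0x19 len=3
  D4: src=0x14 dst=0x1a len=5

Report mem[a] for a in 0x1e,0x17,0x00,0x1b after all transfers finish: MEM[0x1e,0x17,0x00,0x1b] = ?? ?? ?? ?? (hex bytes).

D0: mem[0x0d..0x0e] <- [78 01]
D1: mem[0x16..0x19] <- [c8 95 83 16]
D2: mem[0x17..0x19] <- [59 53 7b]
D3: mem[0x19..0x1b] <- [7c d6 29]
D4: mem[0x1a..0x1e] <- [d6 29 c8 59 53]
query mem[0x1e]=0x53, mem[0x17]=0x59, mem[0x00]=0xf5, mem[0x1b]=0x29

MEM[0x1e,0x17,0x00,0x1b] = 53 59 f5 29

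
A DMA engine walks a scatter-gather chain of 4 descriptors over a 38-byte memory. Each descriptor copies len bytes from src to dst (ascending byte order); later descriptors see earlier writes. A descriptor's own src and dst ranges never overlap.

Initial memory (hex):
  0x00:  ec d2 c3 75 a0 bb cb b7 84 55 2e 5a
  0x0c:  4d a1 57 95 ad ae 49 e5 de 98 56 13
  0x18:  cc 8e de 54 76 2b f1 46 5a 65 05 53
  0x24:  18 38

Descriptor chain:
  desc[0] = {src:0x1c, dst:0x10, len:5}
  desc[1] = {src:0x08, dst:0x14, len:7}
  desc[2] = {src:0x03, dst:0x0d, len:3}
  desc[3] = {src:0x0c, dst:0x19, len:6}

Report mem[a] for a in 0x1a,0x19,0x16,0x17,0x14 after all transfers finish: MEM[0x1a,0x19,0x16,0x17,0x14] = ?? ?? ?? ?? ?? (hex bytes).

[0] 0x1c->0x10 len=5 : 76 2b f1 46 5a
[1] 0x08->0x14 len=7 : 84 55 2e 5a 4d a1 57
[2] 0x03->0x0d len=3 : 75 a0 bb
[3] 0x0c->0x19 len=6 : 4d 75 a0 bb 76 2b
query mem[0x1a]=0x75, mem[0x19]=0x4d, mem[0x16]=0x2e, mem[0x17]=0x5a, mem[0x14]=0x84

MEM[0x1a,0x19,0x16,0x17,0x14] = 75 4d 2e 5a 84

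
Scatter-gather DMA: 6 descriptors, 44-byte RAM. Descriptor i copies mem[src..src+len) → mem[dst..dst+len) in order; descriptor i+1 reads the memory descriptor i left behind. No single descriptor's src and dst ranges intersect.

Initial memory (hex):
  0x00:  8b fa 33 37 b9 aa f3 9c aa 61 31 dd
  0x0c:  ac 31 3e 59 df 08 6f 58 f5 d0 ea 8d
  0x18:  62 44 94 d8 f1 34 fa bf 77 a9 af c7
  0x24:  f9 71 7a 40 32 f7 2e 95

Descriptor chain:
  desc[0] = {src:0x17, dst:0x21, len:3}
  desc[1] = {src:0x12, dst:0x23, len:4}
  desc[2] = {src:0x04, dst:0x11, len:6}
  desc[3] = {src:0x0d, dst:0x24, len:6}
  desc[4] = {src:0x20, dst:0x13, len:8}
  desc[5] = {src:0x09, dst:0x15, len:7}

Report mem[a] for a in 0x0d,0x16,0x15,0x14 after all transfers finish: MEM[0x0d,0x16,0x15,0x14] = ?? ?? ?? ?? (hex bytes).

MEM[0x0d,0x16,0x15,0x14] = 31 31 61 8d

[0] 0x17->0x21 len=3 : 8d 62 44
[1] 0x12->0x23 len=4 : 6f 58 f5 d0
[2] 0x04->0x11 len=6 : b9 aa f3 9c aa 61
[3] 0x0d->0x24 len=6 : 31 3e 59 df b9 aa
[4] 0x20->0x13 len=8 : 77 8d 62 6f 31 3e 59 df
[5] 0x09->0x15 len=7 : 61 31 dd ac 31 3e 59
query mem[0x0d]=0x31, mem[0x16]=0x31, mem[0x15]=0x61, mem[0x14]=0x8d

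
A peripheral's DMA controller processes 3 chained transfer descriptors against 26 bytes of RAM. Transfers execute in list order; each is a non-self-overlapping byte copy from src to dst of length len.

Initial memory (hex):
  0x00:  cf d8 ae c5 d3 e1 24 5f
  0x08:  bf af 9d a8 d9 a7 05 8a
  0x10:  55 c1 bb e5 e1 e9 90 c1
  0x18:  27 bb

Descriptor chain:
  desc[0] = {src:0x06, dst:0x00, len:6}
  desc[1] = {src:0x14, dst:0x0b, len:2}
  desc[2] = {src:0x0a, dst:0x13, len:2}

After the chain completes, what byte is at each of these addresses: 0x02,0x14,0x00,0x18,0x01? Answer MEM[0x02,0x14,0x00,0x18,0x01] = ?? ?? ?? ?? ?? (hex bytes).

  after D0: wrote 6B at 0x00 = 245fbfaf9da8
  after D1: wrote 2B at 0x0b = e1e9
  after D2: wrote 2B at 0x13 = 9de1
query mem[0x02]=0xbf, mem[0x14]=0xe1, mem[0x00]=0x24, mem[0x18]=0x27, mem[0x01]=0x5f

MEM[0x02,0x14,0x00,0x18,0x01] = bf e1 24 27 5f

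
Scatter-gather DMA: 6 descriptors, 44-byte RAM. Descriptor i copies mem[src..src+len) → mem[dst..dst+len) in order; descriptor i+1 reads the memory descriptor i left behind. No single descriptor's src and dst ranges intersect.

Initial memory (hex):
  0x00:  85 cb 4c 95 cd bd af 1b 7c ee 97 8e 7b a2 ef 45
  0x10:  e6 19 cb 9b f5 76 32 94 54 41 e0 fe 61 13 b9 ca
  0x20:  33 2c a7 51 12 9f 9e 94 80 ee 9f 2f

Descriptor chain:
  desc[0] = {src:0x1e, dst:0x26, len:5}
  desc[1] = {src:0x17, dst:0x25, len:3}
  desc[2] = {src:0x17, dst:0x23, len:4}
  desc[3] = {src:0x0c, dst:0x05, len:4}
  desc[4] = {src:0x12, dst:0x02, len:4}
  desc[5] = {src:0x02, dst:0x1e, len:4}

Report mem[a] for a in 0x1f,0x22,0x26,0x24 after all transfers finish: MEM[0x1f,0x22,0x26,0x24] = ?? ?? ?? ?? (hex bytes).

MEM[0x1f,0x22,0x26,0x24] = 9b a7 e0 54

#0 dst[0x26+5] := {0xb9,0xca,0x33,0x2c,0xa7}
#1 dst[0x25+3] := {0x94,0x54,0x41}
#2 dst[0x23+4] := {0x94,0x54,0x41,0xe0}
#3 dst[0x05+4] := {0x7b,0xa2,0xef,0x45}
#4 dst[0x02+4] := {0xcb,0x9b,0xf5,0x76}
#5 dst[0x1e+4] := {0xcb,0x9b,0xf5,0x76}
query mem[0x1f]=0x9b, mem[0x22]=0xa7, mem[0x26]=0xe0, mem[0x24]=0x54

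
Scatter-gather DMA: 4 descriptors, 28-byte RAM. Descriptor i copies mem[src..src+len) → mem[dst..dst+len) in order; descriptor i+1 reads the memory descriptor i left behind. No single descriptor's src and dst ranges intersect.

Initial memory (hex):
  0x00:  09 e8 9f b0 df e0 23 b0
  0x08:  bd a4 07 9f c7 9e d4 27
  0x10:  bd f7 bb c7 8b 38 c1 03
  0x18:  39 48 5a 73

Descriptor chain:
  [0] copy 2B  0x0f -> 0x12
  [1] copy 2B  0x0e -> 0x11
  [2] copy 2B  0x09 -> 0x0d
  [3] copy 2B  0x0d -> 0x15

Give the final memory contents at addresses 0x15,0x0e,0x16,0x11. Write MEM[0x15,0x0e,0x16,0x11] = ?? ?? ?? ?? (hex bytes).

MEM[0x15,0x0e,0x16,0x11] = a4 07 07 d4

[0] 0x0f->0x12 len=2 : 27 bd
[1] 0x0e->0x11 len=2 : d4 27
[2] 0x09->0x0d len=2 : a4 07
[3] 0x0d->0x15 len=2 : a4 07
query mem[0x15]=0xa4, mem[0x0e]=0x07, mem[0x16]=0x07, mem[0x11]=0xd4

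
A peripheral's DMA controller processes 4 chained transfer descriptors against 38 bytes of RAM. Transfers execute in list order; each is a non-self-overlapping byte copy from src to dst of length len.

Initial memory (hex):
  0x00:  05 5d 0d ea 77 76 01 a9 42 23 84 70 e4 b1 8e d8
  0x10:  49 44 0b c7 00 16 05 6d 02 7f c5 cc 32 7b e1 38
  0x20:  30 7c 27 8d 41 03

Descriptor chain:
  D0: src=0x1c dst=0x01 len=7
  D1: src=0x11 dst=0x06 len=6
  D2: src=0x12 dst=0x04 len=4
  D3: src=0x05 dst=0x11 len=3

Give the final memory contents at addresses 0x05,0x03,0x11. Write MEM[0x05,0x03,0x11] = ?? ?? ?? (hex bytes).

MEM[0x05,0x03,0x11] = c7 e1 c7

[0] 0x1c->0x01 len=7 : 32 7b e1 38 30 7c 27
[1] 0x11->0x06 len=6 : 44 0b c7 00 16 05
[2] 0x12->0x04 len=4 : 0b c7 00 16
[3] 0x05->0x11 len=3 : c7 00 16
query mem[0x05]=0xc7, mem[0x03]=0xe1, mem[0x11]=0xc7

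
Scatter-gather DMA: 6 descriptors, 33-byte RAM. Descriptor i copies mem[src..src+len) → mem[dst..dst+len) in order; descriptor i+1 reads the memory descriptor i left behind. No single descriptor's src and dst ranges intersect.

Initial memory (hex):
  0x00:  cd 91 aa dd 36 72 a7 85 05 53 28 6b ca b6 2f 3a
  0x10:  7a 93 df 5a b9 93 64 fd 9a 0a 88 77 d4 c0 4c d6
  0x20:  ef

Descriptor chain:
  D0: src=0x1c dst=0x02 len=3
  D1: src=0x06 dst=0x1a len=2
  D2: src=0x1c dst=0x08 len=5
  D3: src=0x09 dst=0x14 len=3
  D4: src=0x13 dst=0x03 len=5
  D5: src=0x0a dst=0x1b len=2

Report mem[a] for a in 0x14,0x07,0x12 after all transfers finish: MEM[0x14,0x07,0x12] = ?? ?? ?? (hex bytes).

MEM[0x14,0x07,0x12] = c0 fd df

  after D0: wrote 3B at 0x02 = d4c04c
  after D1: wrote 2B at 0x1a = a785
  after D2: wrote 5B at 0x08 = d4c04cd6ef
  after D3: wrote 3B at 0x14 = c04cd6
  after D4: wrote 5B at 0x03 = 5ac04cd6fd
  after D5: wrote 2B at 0x1b = 4cd6
query mem[0x14]=0xc0, mem[0x07]=0xfd, mem[0x12]=0xdf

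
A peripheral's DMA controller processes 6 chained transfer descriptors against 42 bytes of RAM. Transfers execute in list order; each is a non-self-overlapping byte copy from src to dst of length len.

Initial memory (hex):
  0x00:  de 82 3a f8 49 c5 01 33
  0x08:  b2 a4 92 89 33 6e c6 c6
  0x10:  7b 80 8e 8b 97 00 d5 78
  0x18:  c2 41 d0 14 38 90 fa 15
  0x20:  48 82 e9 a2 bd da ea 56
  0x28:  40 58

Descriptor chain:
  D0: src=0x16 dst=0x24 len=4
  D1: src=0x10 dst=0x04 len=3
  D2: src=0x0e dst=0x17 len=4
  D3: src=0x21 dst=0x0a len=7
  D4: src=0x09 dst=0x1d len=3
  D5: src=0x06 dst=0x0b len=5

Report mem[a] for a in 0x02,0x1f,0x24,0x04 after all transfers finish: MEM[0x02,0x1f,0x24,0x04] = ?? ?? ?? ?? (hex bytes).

MEM[0x02,0x1f,0x24,0x04] = 3a e9 d5 7b

D0: mem[0x24..0x27] <- [d5 78 c2 41]
D1: mem[0x04..0x06] <- [7b 80 8e]
D2: mem[0x17..0x1a] <- [c6 c6 7b 80]
D3: mem[0x0a..0x10] <- [82 e9 a2 d5 78 c2 41]
D4: mem[0x1d..0x1f] <- [a4 82 e9]
D5: mem[0x0b..0x0f] <- [8e 33 b2 a4 82]
query mem[0x02]=0x3a, mem[0x1f]=0xe9, mem[0x24]=0xd5, mem[0x04]=0x7b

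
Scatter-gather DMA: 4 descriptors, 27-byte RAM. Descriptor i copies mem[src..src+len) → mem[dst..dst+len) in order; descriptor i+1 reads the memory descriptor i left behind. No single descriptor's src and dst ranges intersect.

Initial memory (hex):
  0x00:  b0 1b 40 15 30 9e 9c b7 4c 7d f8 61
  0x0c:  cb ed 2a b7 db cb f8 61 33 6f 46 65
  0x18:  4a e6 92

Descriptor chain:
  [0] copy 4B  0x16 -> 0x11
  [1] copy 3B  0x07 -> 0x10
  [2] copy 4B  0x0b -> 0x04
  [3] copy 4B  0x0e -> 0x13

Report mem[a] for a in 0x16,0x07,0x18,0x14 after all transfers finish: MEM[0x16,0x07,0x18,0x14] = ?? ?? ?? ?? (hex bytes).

MEM[0x16,0x07,0x18,0x14] = 4c 2a 4a b7

#0 dst[0x11+4] := {0x46,0x65,0x4a,0xe6}
#1 dst[0x10+3] := {0xb7,0x4c,0x7d}
#2 dst[0x04+4] := {0x61,0xcb,0xed,0x2a}
#3 dst[0x13+4] := {0x2a,0xb7,0xb7,0x4c}
query mem[0x16]=0x4c, mem[0x07]=0x2a, mem[0x18]=0x4a, mem[0x14]=0xb7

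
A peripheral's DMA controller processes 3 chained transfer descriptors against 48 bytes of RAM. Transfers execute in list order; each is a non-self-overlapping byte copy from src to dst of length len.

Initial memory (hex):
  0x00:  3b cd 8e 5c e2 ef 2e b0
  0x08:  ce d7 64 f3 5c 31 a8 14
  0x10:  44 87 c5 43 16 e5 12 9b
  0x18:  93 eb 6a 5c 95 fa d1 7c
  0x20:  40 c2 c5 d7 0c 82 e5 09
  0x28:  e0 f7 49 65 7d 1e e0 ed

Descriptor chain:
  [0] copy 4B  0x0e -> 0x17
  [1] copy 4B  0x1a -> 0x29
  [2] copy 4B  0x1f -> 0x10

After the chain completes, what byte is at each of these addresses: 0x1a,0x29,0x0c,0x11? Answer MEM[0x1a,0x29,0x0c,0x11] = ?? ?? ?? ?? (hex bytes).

D0: mem[0x17..0x1a] <- [a8 14 44 87]
D1: mem[0x29..0x2c] <- [87 5c 95 fa]
D2: mem[0x10..0x13] <- [7c 40 c2 c5]
query mem[0x1a]=0x87, mem[0x29]=0x87, mem[0x0c]=0x5c, mem[0x11]=0x40

MEM[0x1a,0x29,0x0c,0x11] = 87 87 5c 40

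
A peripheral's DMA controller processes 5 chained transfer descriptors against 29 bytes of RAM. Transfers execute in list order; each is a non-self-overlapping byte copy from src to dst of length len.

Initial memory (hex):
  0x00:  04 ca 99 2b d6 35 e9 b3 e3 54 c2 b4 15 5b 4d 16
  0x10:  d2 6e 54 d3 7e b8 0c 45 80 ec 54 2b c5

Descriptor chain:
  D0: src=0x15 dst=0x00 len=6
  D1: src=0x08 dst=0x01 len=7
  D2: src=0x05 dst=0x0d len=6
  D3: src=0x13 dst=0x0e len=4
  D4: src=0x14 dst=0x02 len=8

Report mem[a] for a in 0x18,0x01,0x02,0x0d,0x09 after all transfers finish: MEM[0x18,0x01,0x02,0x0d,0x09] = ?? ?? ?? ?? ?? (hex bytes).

MEM[0x18,0x01,0x02,0x0d,0x09] = 80 e3 7e 15 2b

D0: mem[0x00..0x05] <- [b8 0c 45 80 ec 54]
D1: mem[0x01..0x07] <- [e3 54 c2 b4 15 5b 4d]
D2: mem[0x0d..0x12] <- [15 5b 4d e3 54 c2]
D3: mem[0x0e..0x11] <- [d3 7e b8 0c]
D4: mem[0x02..0x09] <- [7e b8 0c 45 80 ec 54 2b]
query mem[0x18]=0x80, mem[0x01]=0xe3, mem[0x02]=0x7e, mem[0x0d]=0x15, mem[0x09]=0x2b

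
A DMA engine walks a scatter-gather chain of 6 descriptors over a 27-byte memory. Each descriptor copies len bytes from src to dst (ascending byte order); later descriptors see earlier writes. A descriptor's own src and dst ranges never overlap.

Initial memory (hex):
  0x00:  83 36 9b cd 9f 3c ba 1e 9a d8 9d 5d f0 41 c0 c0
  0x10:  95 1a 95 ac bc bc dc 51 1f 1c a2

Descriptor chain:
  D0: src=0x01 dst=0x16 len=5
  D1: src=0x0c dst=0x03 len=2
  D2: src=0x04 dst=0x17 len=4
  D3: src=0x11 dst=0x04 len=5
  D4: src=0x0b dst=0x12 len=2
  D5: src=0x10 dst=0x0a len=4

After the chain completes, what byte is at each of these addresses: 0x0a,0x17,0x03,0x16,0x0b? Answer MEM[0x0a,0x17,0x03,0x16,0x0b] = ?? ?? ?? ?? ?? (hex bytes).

MEM[0x0a,0x17,0x03,0x16,0x0b] = 95 41 f0 36 1a

D0: mem[0x16..0x1a] <- [36 9b cd 9f 3c]
D1: mem[0x03..0x04] <- [f0 41]
D2: mem[0x17..0x1a] <- [41 3c ba 1e]
D3: mem[0x04..0x08] <- [1a 95 ac bc bc]
D4: mem[0x12..0x13] <- [5d f0]
D5: mem[0x0a..0x0d] <- [95 1a 5d f0]
query mem[0x0a]=0x95, mem[0x17]=0x41, mem[0x03]=0xf0, mem[0x16]=0x36, mem[0x0b]=0x1a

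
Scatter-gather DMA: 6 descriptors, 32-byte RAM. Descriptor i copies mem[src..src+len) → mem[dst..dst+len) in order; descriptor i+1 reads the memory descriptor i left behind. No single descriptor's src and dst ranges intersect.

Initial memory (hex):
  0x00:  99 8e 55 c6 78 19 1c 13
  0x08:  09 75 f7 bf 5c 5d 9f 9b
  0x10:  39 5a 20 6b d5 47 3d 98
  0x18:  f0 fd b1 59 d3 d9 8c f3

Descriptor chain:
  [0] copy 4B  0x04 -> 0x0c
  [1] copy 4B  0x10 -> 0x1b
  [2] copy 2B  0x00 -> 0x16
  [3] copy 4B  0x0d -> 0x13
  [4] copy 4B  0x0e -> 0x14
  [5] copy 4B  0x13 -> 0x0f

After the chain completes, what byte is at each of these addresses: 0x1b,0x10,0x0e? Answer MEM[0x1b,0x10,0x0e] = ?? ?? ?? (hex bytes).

MEM[0x1b,0x10,0x0e] = 39 1c 1c

#0 dst[0x0c+4] := {0x78,0x19,0x1c,0x13}
#1 dst[0x1b+4] := {0x39,0x5a,0x20,0x6b}
#2 dst[0x16+2] := {0x99,0x8e}
#3 dst[0x13+4] := {0x19,0x1c,0x13,0x39}
#4 dst[0x14+4] := {0x1c,0x13,0x39,0x5a}
#5 dst[0x0f+4] := {0x19,0x1c,0x13,0x39}
query mem[0x1b]=0x39, mem[0x10]=0x1c, mem[0x0e]=0x1c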